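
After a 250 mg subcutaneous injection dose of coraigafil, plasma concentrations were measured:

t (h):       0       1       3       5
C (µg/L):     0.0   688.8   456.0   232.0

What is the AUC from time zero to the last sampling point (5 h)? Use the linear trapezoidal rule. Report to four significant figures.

Trapezoidal AUC_0→5:
  [0→1]: (0.0+688.8)/2 × 1 = 344.4
  [1→3]: (688.8+456.0)/2 × 2 = 1144.8
  [3→5]: (456.0+232.0)/2 × 2 = 688.0
  Sum = 2177.2 µg/L·h

AUC = 2177 µg/L·h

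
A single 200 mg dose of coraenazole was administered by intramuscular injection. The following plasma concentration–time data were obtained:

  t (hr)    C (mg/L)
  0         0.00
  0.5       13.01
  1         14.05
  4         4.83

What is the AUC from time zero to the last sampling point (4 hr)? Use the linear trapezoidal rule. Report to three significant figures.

Trapezoidal AUC_0→4:
  [0→0.5]: (0.00+13.01)/2 × 0.5 = 3.2525
  [0.5→1]: (13.01+14.05)/2 × 0.5 = 6.765
  [1→4]: (14.05+4.83)/2 × 3 = 28.32
  Sum = 38.3375 mg/L·hr

AUC = 38.3 mg/L·hr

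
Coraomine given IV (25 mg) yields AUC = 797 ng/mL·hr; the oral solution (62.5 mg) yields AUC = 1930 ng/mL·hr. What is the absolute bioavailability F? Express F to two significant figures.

F = (AUC_ev / D_ev) / (AUC_iv / D_iv)
  = (1930/62.5) / (797/25)
  = 30.88 / 31.88 = 0.9686

F = 0.97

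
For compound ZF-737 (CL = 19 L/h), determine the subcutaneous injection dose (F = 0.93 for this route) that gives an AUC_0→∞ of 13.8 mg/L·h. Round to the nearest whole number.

Dose = CL × AUC_0→∞ / F
     = 19 × 13.8 / 0.93 = 281.935 mg

Dose = 282 mg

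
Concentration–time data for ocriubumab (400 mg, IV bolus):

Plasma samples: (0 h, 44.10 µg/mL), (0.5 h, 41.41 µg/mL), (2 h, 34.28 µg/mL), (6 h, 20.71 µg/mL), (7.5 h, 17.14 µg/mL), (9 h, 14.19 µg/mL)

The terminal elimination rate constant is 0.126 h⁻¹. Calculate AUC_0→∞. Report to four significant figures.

Trapezoidal AUC_0→9:
  [0→0.5]: (44.10+41.41)/2 × 0.5 = 21.3775
  [0.5→2]: (41.41+34.28)/2 × 1.5 = 56.7675
  [2→6]: (34.28+20.71)/2 × 4 = 109.98
  [6→7.5]: (20.71+17.14)/2 × 1.5 = 28.3875
  [7.5→9]: (17.14+14.19)/2 × 1.5 = 23.4975
  Sum = 240.01 µg/mL·h
Extrapolated tail: C_last / k_e = 14.19 / 0.126 = 112.619
AUC_0→∞ = 240.01 + 112.619 = 352.629 µg/mL·h

AUC = 352.6 µg/mL·h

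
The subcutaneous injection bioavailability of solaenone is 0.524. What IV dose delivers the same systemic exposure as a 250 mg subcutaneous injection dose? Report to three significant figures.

Systemic exposure from an extravascular dose = F × D_ev, so the equivalent IV dose is F × D_ev.
D_iv = F × D_ev = 0.524 × 250 = 131 mg

D_iv = 131 mg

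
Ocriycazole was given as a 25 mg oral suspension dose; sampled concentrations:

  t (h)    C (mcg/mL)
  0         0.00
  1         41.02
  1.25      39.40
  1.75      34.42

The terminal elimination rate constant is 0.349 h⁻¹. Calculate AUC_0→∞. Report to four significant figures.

AUC = 147.6 mcg/mL·h

Trapezoidal AUC_0→1.75:
  [0→1]: (0.00+41.02)/2 × 1 = 20.51
  [1→1.25]: (41.02+39.40)/2 × 0.25 = 10.0525
  [1.25→1.75]: (39.40+34.42)/2 × 0.5 = 18.455
  Sum = 49.0175 mcg/mL·h
Extrapolated tail: C_last / k_e = 34.42 / 0.349 = 98.625
AUC_0→∞ = 49.0175 + 98.625 = 147.6425 mcg/mL·h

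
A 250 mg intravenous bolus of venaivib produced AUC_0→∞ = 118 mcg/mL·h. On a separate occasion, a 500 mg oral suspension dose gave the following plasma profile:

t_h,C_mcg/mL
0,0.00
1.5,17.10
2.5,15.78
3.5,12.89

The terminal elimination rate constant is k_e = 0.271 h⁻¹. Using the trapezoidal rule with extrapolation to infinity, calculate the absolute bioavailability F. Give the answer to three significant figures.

Trapezoidal AUC_0→3.5 (oral suspension):
  [0→1.5]: (0.00+17.10)/2 × 1.5 = 12.825
  [1.5→2.5]: (17.10+15.78)/2 × 1 = 16.44
  [2.5→3.5]: (15.78+12.89)/2 × 1 = 14.335
  Sum = 43.6 mcg/mL·h
Tail: C_last/k_e = 12.89/0.271 = 47.565
AUC_0→∞ (oral suspension) = 43.6 + 47.565 = 91.165 mcg/mL·h
F = (AUC_ev/D_ev)/(AUC_iv/D_iv) = (91.165/500)/(118/250) = 0.18233/0.472 = 0.3863

F = 0.386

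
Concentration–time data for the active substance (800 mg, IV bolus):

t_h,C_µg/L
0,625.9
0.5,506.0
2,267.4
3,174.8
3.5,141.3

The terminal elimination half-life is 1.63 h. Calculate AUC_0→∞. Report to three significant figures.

AUC = 1500 µg/L·h

Trapezoidal AUC_0→3.5:
  [0→0.5]: (625.9+506.0)/2 × 0.5 = 282.975
  [0.5→2]: (506.0+267.4)/2 × 1.5 = 580.05
  [2→3]: (267.4+174.8)/2 × 1 = 221.1
  [3→3.5]: (174.8+141.3)/2 × 0.5 = 79.025
  Sum = 1163.15 µg/L·h
k_e = ln2 / t½ = 0.693147 / 1.63 = 0.4252 h^-1
Extrapolated tail: C_last / k_e = 141.3 / 0.4252 = 332.314
AUC_0→∞ = 1163.15 + 332.314 = 1495.464 µg/L·h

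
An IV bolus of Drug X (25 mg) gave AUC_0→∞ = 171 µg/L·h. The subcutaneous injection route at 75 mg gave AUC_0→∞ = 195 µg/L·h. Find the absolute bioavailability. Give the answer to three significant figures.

F = 0.380

F = (AUC_ev / D_ev) / (AUC_iv / D_iv)
  = (195/75) / (171/25)
  = 2.6 / 6.84 = 0.3801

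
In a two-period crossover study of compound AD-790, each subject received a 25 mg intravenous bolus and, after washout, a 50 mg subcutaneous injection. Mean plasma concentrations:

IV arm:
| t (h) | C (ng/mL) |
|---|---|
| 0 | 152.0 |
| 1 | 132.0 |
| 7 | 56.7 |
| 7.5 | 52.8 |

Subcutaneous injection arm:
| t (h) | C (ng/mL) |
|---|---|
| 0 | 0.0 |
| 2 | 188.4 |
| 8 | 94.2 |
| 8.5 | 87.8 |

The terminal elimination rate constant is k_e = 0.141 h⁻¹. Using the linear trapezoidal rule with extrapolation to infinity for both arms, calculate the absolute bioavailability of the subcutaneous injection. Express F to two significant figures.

Trapezoidal AUC_0→7.5 (IV):
  [0→1]: (152.0+132.0)/2 × 1 = 142.0
  [1→7]: (132.0+56.7)/2 × 6 = 566.1
  [7→7.5]: (56.7+52.8)/2 × 0.5 = 27.375
  Sum = 735.475 ng/mL·h
IV tail: 52.8/0.141 = 374.468; AUC_iv,0→∞ = 735.475 + 374.468 = 1109.943 ng/mL·h
Trapezoidal AUC_0→8.5 (subcutaneous injection):
  [0→2]: (0.0+188.4)/2 × 2 = 188.4
  [2→8]: (188.4+94.2)/2 × 6 = 847.8
  [8→8.5]: (94.2+87.8)/2 × 0.5 = 45.5
  Sum = 1081.7 ng/mL·h
subcutaneous injection tail: 87.8/0.141 = 622.695; AUC_ev,0→∞ = 1081.7 + 622.695 = 1704.395 ng/mL·h
F = (AUC_ev/D_ev)/(AUC_iv/D_iv) = (1704.395/50)/(1109.943/25) = 34.0879/44.39772 = 0.7678

F = 0.77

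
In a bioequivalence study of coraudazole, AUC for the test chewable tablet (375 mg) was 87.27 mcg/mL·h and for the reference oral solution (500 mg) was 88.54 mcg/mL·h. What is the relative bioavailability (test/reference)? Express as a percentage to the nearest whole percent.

F_rel = 131%

F_rel = (AUC_test/D_test) / (AUC_ref/D_ref)
      = (87.27/375) / (88.54/500)
      = 0.23272 / 0.17708 = 1.3142 = 131.42%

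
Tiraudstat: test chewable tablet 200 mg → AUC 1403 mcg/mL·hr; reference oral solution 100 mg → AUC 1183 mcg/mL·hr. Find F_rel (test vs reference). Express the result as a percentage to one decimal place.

F_rel = (AUC_test/D_test) / (AUC_ref/D_ref)
      = (1403/200) / (1183/100)
      = 7.015 / 11.83 = 0.5930 = 59.30%

F_rel = 59.3%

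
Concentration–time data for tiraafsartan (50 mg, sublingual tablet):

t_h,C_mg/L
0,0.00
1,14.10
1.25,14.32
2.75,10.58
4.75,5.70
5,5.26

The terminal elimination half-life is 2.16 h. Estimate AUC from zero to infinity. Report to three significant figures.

AUC = 63.3 mg/L·h

Trapezoidal AUC_0→5:
  [0→1]: (0.00+14.10)/2 × 1 = 7.05
  [1→1.25]: (14.10+14.32)/2 × 0.25 = 3.5525
  [1.25→2.75]: (14.32+10.58)/2 × 1.5 = 18.675
  [2.75→4.75]: (10.58+5.70)/2 × 2 = 16.28
  [4.75→5]: (5.70+5.26)/2 × 0.25 = 1.37
  Sum = 46.9275 mg/L·h
k_e = ln2 / t½ = 0.693147 / 2.16 = 0.3209 h^-1
Extrapolated tail: C_last / k_e = 5.26 / 0.3209 = 16.391
AUC_0→∞ = 46.9275 + 16.391 = 63.3185 mg/L·h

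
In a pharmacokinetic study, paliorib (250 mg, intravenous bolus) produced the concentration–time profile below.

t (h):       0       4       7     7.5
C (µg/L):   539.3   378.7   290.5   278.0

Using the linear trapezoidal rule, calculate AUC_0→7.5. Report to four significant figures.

AUC = 2982 µg/L·h

Trapezoidal AUC_0→7.5:
  [0→4]: (539.3+378.7)/2 × 4 = 1836.0
  [4→7]: (378.7+290.5)/2 × 3 = 1003.8
  [7→7.5]: (290.5+278.0)/2 × 0.5 = 142.125
  Sum = 2981.925 µg/L·h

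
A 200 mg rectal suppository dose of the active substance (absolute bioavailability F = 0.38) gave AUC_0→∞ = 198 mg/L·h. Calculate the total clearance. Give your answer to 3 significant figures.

CL = F × Dose / AUC_0→∞
   = 0.38 × 200 / 198 = 0.383838 L/h

CL = 0.384 L/h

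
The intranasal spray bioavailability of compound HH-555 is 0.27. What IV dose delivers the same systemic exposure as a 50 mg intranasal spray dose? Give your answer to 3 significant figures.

D_iv = 13.5 mg

Systemic exposure from an extravascular dose = F × D_ev, so the equivalent IV dose is F × D_ev.
D_iv = F × D_ev = 0.27 × 50 = 13.5 mg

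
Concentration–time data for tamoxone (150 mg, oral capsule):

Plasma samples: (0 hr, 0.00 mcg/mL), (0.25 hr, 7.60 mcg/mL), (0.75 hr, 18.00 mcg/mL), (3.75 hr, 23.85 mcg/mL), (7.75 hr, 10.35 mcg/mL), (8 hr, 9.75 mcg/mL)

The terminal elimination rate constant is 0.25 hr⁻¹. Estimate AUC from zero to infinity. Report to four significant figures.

Trapezoidal AUC_0→8:
  [0→0.25]: (0.00+7.60)/2 × 0.25 = 0.95
  [0.25→0.75]: (7.60+18.00)/2 × 0.5 = 6.4
  [0.75→3.75]: (18.00+23.85)/2 × 3 = 62.775
  [3.75→7.75]: (23.85+10.35)/2 × 4 = 68.4
  [7.75→8]: (10.35+9.75)/2 × 0.25 = 2.5125
  Sum = 141.0375 mcg/mL·hr
Extrapolated tail: C_last / k_e = 9.75 / 0.25 = 39.000
AUC_0→∞ = 141.0375 + 39.000 = 180.0375 mcg/mL·hr

AUC = 180.0 mcg/mL·hr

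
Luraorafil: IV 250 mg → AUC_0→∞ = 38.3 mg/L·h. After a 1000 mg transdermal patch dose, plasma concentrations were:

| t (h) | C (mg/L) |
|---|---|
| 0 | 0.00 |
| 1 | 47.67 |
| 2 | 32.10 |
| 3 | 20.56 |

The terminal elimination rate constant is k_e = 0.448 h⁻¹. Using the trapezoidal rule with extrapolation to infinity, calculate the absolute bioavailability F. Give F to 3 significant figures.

Trapezoidal AUC_0→3 (transdermal patch):
  [0→1]: (0.00+47.67)/2 × 1 = 23.835
  [1→2]: (47.67+32.10)/2 × 1 = 39.885
  [2→3]: (32.10+20.56)/2 × 1 = 26.33
  Sum = 90.05 mg/L·h
Tail: C_last/k_e = 20.56/0.448 = 45.893
AUC_0→∞ (transdermal patch) = 90.05 + 45.893 = 135.943 mg/L·h
F = (AUC_ev/D_ev)/(AUC_iv/D_iv) = (135.943/1000)/(38.3/250) = 0.135943/0.1532 = 0.8874

F = 0.887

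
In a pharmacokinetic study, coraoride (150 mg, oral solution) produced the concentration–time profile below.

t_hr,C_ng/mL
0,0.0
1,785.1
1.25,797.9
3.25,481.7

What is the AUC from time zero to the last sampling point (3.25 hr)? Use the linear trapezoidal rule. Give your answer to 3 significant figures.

AUC = 1870 ng/mL·hr

Trapezoidal AUC_0→3.25:
  [0→1]: (0.0+785.1)/2 × 1 = 392.55
  [1→1.25]: (785.1+797.9)/2 × 0.25 = 197.875
  [1.25→3.25]: (797.9+481.7)/2 × 2 = 1279.6
  Sum = 1870.025 ng/mL·hr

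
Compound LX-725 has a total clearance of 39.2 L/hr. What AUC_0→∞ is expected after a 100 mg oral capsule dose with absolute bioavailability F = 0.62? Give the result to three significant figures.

AUC = 1.58 mg/L·hr

AUC_0→∞ = F × Dose / CL
        = 0.62 × 100 / 39.2 = 1.58163 mg/L·hr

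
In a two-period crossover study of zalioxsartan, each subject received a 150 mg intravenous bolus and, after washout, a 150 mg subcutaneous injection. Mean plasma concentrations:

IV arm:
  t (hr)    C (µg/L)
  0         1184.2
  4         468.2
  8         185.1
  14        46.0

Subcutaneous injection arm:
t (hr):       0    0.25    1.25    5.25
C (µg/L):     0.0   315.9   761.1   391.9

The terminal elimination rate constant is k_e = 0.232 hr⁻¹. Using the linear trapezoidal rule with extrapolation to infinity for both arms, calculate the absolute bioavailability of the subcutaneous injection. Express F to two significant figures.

F = 0.83

Trapezoidal AUC_0→14 (IV):
  [0→4]: (1184.2+468.2)/2 × 4 = 3304.8
  [4→8]: (468.2+185.1)/2 × 4 = 1306.6
  [8→14]: (185.1+46.0)/2 × 6 = 693.3
  Sum = 5304.7 µg/L·hr
IV tail: 46.0/0.232 = 198.276; AUC_iv,0→∞ = 5304.7 + 198.276 = 5502.976 µg/L·hr
Trapezoidal AUC_0→5.25 (subcutaneous injection):
  [0→0.25]: (0.0+315.9)/2 × 0.25 = 39.4875
  [0.25→1.25]: (315.9+761.1)/2 × 1 = 538.5
  [1.25→5.25]: (761.1+391.9)/2 × 4 = 2306.0
  Sum = 2883.9875 µg/L·hr
subcutaneous injection tail: 391.9/0.232 = 1689.224; AUC_ev,0→∞ = 2883.9875 + 1689.224 = 4573.2115 µg/L·hr
F = (AUC_ev/D_ev)/(AUC_iv/D_iv) = (4573.2115/150)/(5502.976/150) = 30.4881/36.6865 = 0.8310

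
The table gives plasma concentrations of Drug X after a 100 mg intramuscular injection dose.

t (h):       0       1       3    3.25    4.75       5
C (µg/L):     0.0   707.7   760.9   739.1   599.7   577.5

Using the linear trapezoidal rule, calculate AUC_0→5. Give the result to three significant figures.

AUC = 3160 µg/L·h

Trapezoidal AUC_0→5:
  [0→1]: (0.0+707.7)/2 × 1 = 353.85
  [1→3]: (707.7+760.9)/2 × 2 = 1468.6
  [3→3.25]: (760.9+739.1)/2 × 0.25 = 187.5
  [3.25→4.75]: (739.1+599.7)/2 × 1.5 = 1004.1
  [4.75→5]: (599.7+577.5)/2 × 0.25 = 147.15
  Sum = 3161.2 µg/L·h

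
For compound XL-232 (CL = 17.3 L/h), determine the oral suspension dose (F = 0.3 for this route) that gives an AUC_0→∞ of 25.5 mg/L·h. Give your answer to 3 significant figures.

Dose = CL × AUC_0→∞ / F
     = 17.3 × 25.5 / 0.3 = 1470.5 mg

Dose = 1470 mg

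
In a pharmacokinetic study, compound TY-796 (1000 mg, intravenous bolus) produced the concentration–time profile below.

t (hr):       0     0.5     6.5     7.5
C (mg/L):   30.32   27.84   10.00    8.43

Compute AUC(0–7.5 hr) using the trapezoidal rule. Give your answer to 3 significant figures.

Trapezoidal AUC_0→7.5:
  [0→0.5]: (30.32+27.84)/2 × 0.5 = 14.54
  [0.5→6.5]: (27.84+10.00)/2 × 6 = 113.52
  [6.5→7.5]: (10.00+8.43)/2 × 1 = 9.215
  Sum = 137.275 mg/L·hr

AUC = 137 mg/L·hr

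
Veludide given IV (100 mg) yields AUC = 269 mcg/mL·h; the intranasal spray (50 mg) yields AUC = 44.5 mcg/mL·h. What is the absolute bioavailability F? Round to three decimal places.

F = 0.331

F = (AUC_ev / D_ev) / (AUC_iv / D_iv)
  = (44.5/50) / (269/100)
  = 0.89 / 2.69 = 0.3309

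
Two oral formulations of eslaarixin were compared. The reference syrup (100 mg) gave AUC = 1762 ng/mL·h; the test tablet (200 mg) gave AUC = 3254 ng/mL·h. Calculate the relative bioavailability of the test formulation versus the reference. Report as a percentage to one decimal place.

F_rel = 92.3%

F_rel = (AUC_test/D_test) / (AUC_ref/D_ref)
      = (3254/200) / (1762/100)
      = 16.27 / 17.62 = 0.9234 = 92.34%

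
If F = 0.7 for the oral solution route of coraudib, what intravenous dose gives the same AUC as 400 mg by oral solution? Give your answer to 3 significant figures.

Systemic exposure from an extravascular dose = F × D_ev, so the equivalent IV dose is F × D_ev.
D_iv = F × D_ev = 0.7 × 400 = 280 mg

D_iv = 280 mg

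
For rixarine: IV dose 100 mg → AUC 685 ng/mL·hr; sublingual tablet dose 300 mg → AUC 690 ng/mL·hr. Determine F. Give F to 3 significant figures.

F = 0.336

F = (AUC_ev / D_ev) / (AUC_iv / D_iv)
  = (690/300) / (685/100)
  = 2.3 / 6.85 = 0.3358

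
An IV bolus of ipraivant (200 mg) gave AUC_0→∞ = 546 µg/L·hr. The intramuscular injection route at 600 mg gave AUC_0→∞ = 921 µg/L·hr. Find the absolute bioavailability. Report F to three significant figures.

F = 0.562

F = (AUC_ev / D_ev) / (AUC_iv / D_iv)
  = (921/600) / (546/200)
  = 1.535 / 2.73 = 0.5623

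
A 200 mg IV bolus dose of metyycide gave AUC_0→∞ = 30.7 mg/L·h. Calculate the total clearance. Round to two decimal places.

CL = Dose_iv / AUC_0→∞
   = 200 / 30.7 = 6.51466 L/h

CL = 6.51 L/h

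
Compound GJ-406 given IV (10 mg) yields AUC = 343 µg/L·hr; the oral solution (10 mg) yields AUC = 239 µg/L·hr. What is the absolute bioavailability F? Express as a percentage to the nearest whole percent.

F = 70%

F = (AUC_ev / D_ev) / (AUC_iv / D_iv)
  = (239/10) / (343/10)
  = 23.9 / 34.3 = 0.6968
  = 69.68%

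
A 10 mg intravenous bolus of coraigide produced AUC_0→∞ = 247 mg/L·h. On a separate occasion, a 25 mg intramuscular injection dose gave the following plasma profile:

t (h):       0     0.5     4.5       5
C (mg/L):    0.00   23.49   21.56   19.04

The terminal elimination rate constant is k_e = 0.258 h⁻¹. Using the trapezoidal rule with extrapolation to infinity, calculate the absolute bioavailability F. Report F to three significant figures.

Trapezoidal AUC_0→5 (intramuscular injection):
  [0→0.5]: (0.00+23.49)/2 × 0.5 = 5.8725
  [0.5→4.5]: (23.49+21.56)/2 × 4 = 90.1
  [4.5→5]: (21.56+19.04)/2 × 0.5 = 10.15
  Sum = 106.1225 mg/L·h
Tail: C_last/k_e = 19.04/0.258 = 73.798
AUC_0→∞ (intramuscular injection) = 106.1225 + 73.798 = 179.9205 mg/L·h
F = (AUC_ev/D_ev)/(AUC_iv/D_iv) = (179.9205/25)/(247/10) = 7.19682/24.7 = 0.2914

F = 0.291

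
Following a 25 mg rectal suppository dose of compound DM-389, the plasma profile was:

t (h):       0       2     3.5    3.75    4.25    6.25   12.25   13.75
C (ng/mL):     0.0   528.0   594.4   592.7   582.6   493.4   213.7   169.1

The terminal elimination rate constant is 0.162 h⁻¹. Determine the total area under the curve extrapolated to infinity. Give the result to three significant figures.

AUC = 6340 ng/mL·h

Trapezoidal AUC_0→13.75:
  [0→2]: (0.0+528.0)/2 × 2 = 528.0
  [2→3.5]: (528.0+594.4)/2 × 1.5 = 841.8
  [3.5→3.75]: (594.4+592.7)/2 × 0.25 = 148.3875
  [3.75→4.25]: (592.7+582.6)/2 × 0.5 = 293.825
  [4.25→6.25]: (582.6+493.4)/2 × 2 = 1076.0
  [6.25→12.25]: (493.4+213.7)/2 × 6 = 2121.3
  [12.25→13.75]: (213.7+169.1)/2 × 1.5 = 287.1
  Sum = 5296.4125 ng/mL·h
Extrapolated tail: C_last / k_e = 169.1 / 0.162 = 1043.827
AUC_0→∞ = 5296.4125 + 1043.827 = 6340.2395 ng/mL·h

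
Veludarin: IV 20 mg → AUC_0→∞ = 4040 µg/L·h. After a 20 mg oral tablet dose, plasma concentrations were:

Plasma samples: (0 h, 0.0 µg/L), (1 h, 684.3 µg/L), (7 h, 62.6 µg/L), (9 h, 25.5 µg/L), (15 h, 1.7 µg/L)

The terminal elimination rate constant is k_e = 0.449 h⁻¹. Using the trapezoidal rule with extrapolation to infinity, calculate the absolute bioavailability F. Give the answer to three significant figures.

F = 0.682

Trapezoidal AUC_0→15 (oral tablet):
  [0→1]: (0.0+684.3)/2 × 1 = 342.15
  [1→7]: (684.3+62.6)/2 × 6 = 2240.7
  [7→9]: (62.6+25.5)/2 × 2 = 88.1
  [9→15]: (25.5+1.7)/2 × 6 = 81.6
  Sum = 2752.55 µg/L·h
Tail: C_last/k_e = 1.7/0.449 = 3.786
AUC_0→∞ (oral tablet) = 2752.55 + 3.786 = 2756.336 µg/L·h
F = (AUC_ev/D_ev)/(AUC_iv/D_iv) = (2756.336/20)/(4040/20) = 137.8168/202 = 0.6823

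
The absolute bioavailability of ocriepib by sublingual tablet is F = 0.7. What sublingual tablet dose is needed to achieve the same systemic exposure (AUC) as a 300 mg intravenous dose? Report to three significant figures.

D_sublingual = 429 mg

For equal systemic exposure: F × D_ev = D_iv
D_ev = D_iv / F = 300 / 0.7 = 428.571 mg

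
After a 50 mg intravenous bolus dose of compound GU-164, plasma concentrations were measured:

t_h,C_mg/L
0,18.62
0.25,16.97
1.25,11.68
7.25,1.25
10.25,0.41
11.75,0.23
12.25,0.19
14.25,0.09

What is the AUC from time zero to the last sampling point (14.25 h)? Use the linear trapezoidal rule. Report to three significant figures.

Trapezoidal AUC_0→14.25:
  [0→0.25]: (18.62+16.97)/2 × 0.25 = 4.44875
  [0.25→1.25]: (16.97+11.68)/2 × 1 = 14.325
  [1.25→7.25]: (11.68+1.25)/2 × 6 = 38.79
  [7.25→10.25]: (1.25+0.41)/2 × 3 = 2.49
  [10.25→11.75]: (0.41+0.23)/2 × 1.5 = 0.48
  [11.75→12.25]: (0.23+0.19)/2 × 0.5 = 0.105
  [12.25→14.25]: (0.19+0.09)/2 × 2 = 0.28
  Sum = 60.91875 mg/L·h

AUC = 60.9 mg/L·h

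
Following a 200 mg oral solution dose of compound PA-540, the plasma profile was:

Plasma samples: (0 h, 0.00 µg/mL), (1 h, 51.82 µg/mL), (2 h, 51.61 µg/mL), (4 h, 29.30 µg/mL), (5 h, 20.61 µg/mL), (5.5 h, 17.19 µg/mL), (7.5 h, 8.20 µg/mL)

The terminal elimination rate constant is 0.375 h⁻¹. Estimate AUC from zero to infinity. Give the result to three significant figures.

AUC = 240 µg/mL·h

Trapezoidal AUC_0→7.5:
  [0→1]: (0.00+51.82)/2 × 1 = 25.91
  [1→2]: (51.82+51.61)/2 × 1 = 51.715
  [2→4]: (51.61+29.30)/2 × 2 = 80.91
  [4→5]: (29.30+20.61)/2 × 1 = 24.955
  [5→5.5]: (20.61+17.19)/2 × 0.5 = 9.45
  [5.5→7.5]: (17.19+8.20)/2 × 2 = 25.39
  Sum = 218.33 µg/mL·h
Extrapolated tail: C_last / k_e = 8.20 / 0.375 = 21.867
AUC_0→∞ = 218.33 + 21.867 = 240.197 µg/mL·h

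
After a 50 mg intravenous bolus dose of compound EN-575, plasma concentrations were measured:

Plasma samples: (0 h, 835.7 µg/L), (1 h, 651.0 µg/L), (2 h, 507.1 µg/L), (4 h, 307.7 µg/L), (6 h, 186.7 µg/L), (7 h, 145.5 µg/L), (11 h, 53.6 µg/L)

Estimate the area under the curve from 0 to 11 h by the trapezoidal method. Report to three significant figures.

Trapezoidal AUC_0→11:
  [0→1]: (835.7+651.0)/2 × 1 = 743.35
  [1→2]: (651.0+507.1)/2 × 1 = 579.05
  [2→4]: (507.1+307.7)/2 × 2 = 814.8
  [4→6]: (307.7+186.7)/2 × 2 = 494.4
  [6→7]: (186.7+145.5)/2 × 1 = 166.1
  [7→11]: (145.5+53.6)/2 × 4 = 398.2
  Sum = 3195.9 µg/L·h

AUC = 3200 µg/L·h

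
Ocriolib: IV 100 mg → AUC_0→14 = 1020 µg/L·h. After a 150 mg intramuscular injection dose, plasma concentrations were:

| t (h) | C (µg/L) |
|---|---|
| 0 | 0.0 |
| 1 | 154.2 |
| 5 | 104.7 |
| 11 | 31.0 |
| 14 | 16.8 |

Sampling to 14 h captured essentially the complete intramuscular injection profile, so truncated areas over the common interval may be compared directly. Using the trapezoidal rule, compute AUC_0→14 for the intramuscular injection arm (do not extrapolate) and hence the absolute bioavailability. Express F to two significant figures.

F = 0.70

Trapezoidal AUC_0→14 (intramuscular injection):
  [0→1]: (0.0+154.2)/2 × 1 = 77.1
  [1→5]: (154.2+104.7)/2 × 4 = 517.8
  [5→11]: (104.7+31.0)/2 × 6 = 407.1
  [11→14]: (31.0+16.8)/2 × 3 = 71.7
  Sum = 1073.7 µg/L·h
F = (AUC_ev/D_ev)/(AUC_iv/D_iv) = (1073.7/150)/(1020/100) = 7.158/10.2 = 0.7018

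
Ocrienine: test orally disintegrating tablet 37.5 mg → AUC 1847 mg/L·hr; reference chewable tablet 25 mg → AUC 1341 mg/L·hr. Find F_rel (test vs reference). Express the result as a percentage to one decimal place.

F_rel = 91.8%

F_rel = (AUC_test/D_test) / (AUC_ref/D_ref)
      = (1847/37.5) / (1341/25)
      = 49.2533 / 53.64 = 0.9182 = 91.82%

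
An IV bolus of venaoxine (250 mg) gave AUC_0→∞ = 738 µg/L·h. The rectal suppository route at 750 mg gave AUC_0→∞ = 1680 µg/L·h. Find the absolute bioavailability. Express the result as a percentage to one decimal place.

F = (AUC_ev / D_ev) / (AUC_iv / D_iv)
  = (1680/750) / (738/250)
  = 2.24 / 2.952 = 0.7588
  = 75.88%

F = 75.9%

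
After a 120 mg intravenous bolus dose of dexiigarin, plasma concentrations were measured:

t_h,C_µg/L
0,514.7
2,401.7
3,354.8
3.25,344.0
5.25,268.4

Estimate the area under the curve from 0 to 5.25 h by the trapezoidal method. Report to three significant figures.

AUC = 1990 µg/L·h

Trapezoidal AUC_0→5.25:
  [0→2]: (514.7+401.7)/2 × 2 = 916.4
  [2→3]: (401.7+354.8)/2 × 1 = 378.25
  [3→3.25]: (354.8+344.0)/2 × 0.25 = 87.35
  [3.25→5.25]: (344.0+268.4)/2 × 2 = 612.4
  Sum = 1994.4 µg/L·h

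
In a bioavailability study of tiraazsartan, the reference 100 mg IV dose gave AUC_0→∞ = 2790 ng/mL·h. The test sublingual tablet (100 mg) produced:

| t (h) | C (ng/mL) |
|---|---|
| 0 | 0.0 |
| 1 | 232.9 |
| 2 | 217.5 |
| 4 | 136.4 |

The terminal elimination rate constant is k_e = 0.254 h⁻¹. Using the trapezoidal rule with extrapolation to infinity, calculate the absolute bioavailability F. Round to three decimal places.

F = 0.442

Trapezoidal AUC_0→4 (sublingual tablet):
  [0→1]: (0.0+232.9)/2 × 1 = 116.45
  [1→2]: (232.9+217.5)/2 × 1 = 225.2
  [2→4]: (217.5+136.4)/2 × 2 = 353.9
  Sum = 695.55 ng/mL·h
Tail: C_last/k_e = 136.4/0.254 = 537.008
AUC_0→∞ (sublingual tablet) = 695.55 + 537.008 = 1232.558 ng/mL·h
F = (AUC_ev/D_ev)/(AUC_iv/D_iv) = (1232.558/100)/(2790/100) = 12.32558/27.9 = 0.4418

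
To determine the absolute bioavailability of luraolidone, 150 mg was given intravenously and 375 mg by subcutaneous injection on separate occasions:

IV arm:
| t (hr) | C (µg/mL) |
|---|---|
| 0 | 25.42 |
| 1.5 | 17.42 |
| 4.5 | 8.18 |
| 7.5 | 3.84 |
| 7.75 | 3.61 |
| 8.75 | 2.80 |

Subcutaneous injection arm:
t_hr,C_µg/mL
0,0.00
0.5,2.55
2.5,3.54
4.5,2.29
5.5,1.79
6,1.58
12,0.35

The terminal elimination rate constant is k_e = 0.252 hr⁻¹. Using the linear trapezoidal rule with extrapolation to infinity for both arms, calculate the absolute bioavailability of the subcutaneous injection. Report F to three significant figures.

F = 0.0872

Trapezoidal AUC_0→8.75 (IV):
  [0→1.5]: (25.42+17.42)/2 × 1.5 = 32.13
  [1.5→4.5]: (17.42+8.18)/2 × 3 = 38.4
  [4.5→7.5]: (8.18+3.84)/2 × 3 = 18.03
  [7.5→7.75]: (3.84+3.61)/2 × 0.25 = 0.93125
  [7.75→8.75]: (3.61+2.80)/2 × 1 = 3.205
  Sum = 92.69625 µg/mL·hr
IV tail: 2.80/0.252 = 11.111; AUC_iv,0→∞ = 92.69625 + 11.111 = 103.80725 µg/mL·hr
Trapezoidal AUC_0→12 (subcutaneous injection):
  [0→0.5]: (0.00+2.55)/2 × 0.5 = 0.6375
  [0.5→2.5]: (2.55+3.54)/2 × 2 = 6.09
  [2.5→4.5]: (3.54+2.29)/2 × 2 = 5.83
  [4.5→5.5]: (2.29+1.79)/2 × 1 = 2.04
  [5.5→6]: (1.79+1.58)/2 × 0.5 = 0.8425
  [6→12]: (1.58+0.35)/2 × 6 = 5.79
  Sum = 21.23 µg/mL·hr
subcutaneous injection tail: 0.35/0.252 = 1.389; AUC_ev,0→∞ = 21.23 + 1.389 = 22.619 µg/mL·hr
F = (AUC_ev/D_ev)/(AUC_iv/D_iv) = (22.619/375)/(103.80725/150) = 0.0603173/0.692048 = 0.0872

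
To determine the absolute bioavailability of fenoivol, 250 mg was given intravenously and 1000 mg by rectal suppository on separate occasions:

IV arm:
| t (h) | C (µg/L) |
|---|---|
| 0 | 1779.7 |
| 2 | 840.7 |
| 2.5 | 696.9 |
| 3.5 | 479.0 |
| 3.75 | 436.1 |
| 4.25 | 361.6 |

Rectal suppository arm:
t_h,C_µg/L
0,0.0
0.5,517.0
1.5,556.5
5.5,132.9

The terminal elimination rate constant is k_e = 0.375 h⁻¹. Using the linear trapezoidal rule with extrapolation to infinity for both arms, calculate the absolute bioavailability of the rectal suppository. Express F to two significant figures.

F = 0.12

Trapezoidal AUC_0→4.25 (IV):
  [0→2]: (1779.7+840.7)/2 × 2 = 2620.4
  [2→2.5]: (840.7+696.9)/2 × 0.5 = 384.4
  [2.5→3.5]: (696.9+479.0)/2 × 1 = 587.95
  [3.5→3.75]: (479.0+436.1)/2 × 0.25 = 114.3875
  [3.75→4.25]: (436.1+361.6)/2 × 0.5 = 199.425
  Sum = 3906.5625 µg/L·h
IV tail: 361.6/0.375 = 964.267; AUC_iv,0→∞ = 3906.5625 + 964.267 = 4870.8295 µg/L·h
Trapezoidal AUC_0→5.5 (rectal suppository):
  [0→0.5]: (0.0+517.0)/2 × 0.5 = 129.25
  [0.5→1.5]: (517.0+556.5)/2 × 1 = 536.75
  [1.5→5.5]: (556.5+132.9)/2 × 4 = 1378.8
  Sum = 2044.8 µg/L·h
rectal suppository tail: 132.9/0.375 = 354.400; AUC_ev,0→∞ = 2044.8 + 354.400 = 2399.2 µg/L·h
F = (AUC_ev/D_ev)/(AUC_iv/D_iv) = (2399.2/1000)/(4870.8295/250) = 2.3992/19.483318 = 0.1231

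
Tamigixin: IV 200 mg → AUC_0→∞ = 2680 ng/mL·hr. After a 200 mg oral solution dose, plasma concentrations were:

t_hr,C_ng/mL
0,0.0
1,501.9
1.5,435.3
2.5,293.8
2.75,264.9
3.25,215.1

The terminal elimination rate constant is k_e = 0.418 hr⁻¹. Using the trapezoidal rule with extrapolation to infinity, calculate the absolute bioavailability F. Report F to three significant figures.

Trapezoidal AUC_0→3.25 (oral solution):
  [0→1]: (0.0+501.9)/2 × 1 = 250.95
  [1→1.5]: (501.9+435.3)/2 × 0.5 = 234.3
  [1.5→2.5]: (435.3+293.8)/2 × 1 = 364.55
  [2.5→2.75]: (293.8+264.9)/2 × 0.25 = 69.8375
  [2.75→3.25]: (264.9+215.1)/2 × 0.5 = 120.0
  Sum = 1039.6375 ng/mL·hr
Tail: C_last/k_e = 215.1/0.418 = 514.593
AUC_0→∞ (oral solution) = 1039.6375 + 514.593 = 1554.2305 ng/mL·hr
F = (AUC_ev/D_ev)/(AUC_iv/D_iv) = (1554.2305/200)/(2680/200) = 7.7711525/13.4 = 0.5799

F = 0.580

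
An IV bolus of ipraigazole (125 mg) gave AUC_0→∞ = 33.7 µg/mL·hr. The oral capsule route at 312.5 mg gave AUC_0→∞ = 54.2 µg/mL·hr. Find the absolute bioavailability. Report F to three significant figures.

F = (AUC_ev / D_ev) / (AUC_iv / D_iv)
  = (54.2/312.5) / (33.7/125)
  = 0.17344 / 0.2696 = 0.6433

F = 0.643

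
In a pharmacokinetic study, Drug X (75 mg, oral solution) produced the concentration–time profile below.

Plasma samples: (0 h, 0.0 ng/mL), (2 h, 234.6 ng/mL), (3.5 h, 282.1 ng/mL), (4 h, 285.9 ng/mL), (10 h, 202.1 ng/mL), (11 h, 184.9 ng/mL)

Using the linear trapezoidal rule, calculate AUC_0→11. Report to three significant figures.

Trapezoidal AUC_0→11:
  [0→2]: (0.0+234.6)/2 × 2 = 234.6
  [2→3.5]: (234.6+282.1)/2 × 1.5 = 387.525
  [3.5→4]: (282.1+285.9)/2 × 0.5 = 142.0
  [4→10]: (285.9+202.1)/2 × 6 = 1464.0
  [10→11]: (202.1+184.9)/2 × 1 = 193.5
  Sum = 2421.625 ng/mL·h

AUC = 2420 ng/mL·h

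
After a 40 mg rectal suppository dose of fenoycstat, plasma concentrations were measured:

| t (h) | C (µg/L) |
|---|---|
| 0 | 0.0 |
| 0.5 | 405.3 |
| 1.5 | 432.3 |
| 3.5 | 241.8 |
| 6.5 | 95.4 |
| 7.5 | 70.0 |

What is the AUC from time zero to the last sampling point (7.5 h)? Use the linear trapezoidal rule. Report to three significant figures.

AUC = 1780 µg/L·h

Trapezoidal AUC_0→7.5:
  [0→0.5]: (0.0+405.3)/2 × 0.5 = 101.325
  [0.5→1.5]: (405.3+432.3)/2 × 1 = 418.8
  [1.5→3.5]: (432.3+241.8)/2 × 2 = 674.1
  [3.5→6.5]: (241.8+95.4)/2 × 3 = 505.8
  [6.5→7.5]: (95.4+70.0)/2 × 1 = 82.7
  Sum = 1782.725 µg/L·h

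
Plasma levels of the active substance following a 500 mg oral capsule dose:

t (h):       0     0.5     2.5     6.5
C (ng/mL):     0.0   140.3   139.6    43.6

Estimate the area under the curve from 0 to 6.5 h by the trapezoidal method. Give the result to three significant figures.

AUC = 681 ng/mL·h

Trapezoidal AUC_0→6.5:
  [0→0.5]: (0.0+140.3)/2 × 0.5 = 35.075
  [0.5→2.5]: (140.3+139.6)/2 × 2 = 279.9
  [2.5→6.5]: (139.6+43.6)/2 × 4 = 366.4
  Sum = 681.375 ng/mL·h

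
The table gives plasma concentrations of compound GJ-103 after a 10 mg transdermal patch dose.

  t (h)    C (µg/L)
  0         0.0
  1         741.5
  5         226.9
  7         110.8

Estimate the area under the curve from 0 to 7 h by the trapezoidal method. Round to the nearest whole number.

Trapezoidal AUC_0→7:
  [0→1]: (0.0+741.5)/2 × 1 = 370.75
  [1→5]: (741.5+226.9)/2 × 4 = 1936.8
  [5→7]: (226.9+110.8)/2 × 2 = 337.7
  Sum = 2645.25 µg/L·h

AUC = 2645 µg/L·h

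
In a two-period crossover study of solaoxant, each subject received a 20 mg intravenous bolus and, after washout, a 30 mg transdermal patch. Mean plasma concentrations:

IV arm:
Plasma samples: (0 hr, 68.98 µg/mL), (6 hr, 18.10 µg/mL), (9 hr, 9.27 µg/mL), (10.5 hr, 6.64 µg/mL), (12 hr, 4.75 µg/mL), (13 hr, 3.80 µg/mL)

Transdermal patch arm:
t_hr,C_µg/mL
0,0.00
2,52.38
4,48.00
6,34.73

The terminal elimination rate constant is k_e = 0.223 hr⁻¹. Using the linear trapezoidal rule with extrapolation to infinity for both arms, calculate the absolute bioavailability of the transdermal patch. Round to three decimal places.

Trapezoidal AUC_0→13 (IV):
  [0→6]: (68.98+18.10)/2 × 6 = 261.24
  [6→9]: (18.10+9.27)/2 × 3 = 41.055
  [9→10.5]: (9.27+6.64)/2 × 1.5 = 11.9325
  [10.5→12]: (6.64+4.75)/2 × 1.5 = 8.5425
  [12→13]: (4.75+3.80)/2 × 1 = 4.275
  Sum = 327.045 µg/mL·hr
IV tail: 3.80/0.223 = 17.040; AUC_iv,0→∞ = 327.045 + 17.040 = 344.085 µg/mL·hr
Trapezoidal AUC_0→6 (transdermal patch):
  [0→2]: (0.00+52.38)/2 × 2 = 52.38
  [2→4]: (52.38+48.00)/2 × 2 = 100.38
  [4→6]: (48.00+34.73)/2 × 2 = 82.73
  Sum = 235.49 µg/mL·hr
transdermal patch tail: 34.73/0.223 = 155.740; AUC_ev,0→∞ = 235.49 + 155.740 = 391.23 µg/mL·hr
F = (AUC_ev/D_ev)/(AUC_iv/D_iv) = (391.23/30)/(344.085/20) = 13.041/17.20425 = 0.7580

F = 0.758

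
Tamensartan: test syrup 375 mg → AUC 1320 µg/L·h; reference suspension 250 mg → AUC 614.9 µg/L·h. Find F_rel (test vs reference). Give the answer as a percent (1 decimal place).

F_rel = (AUC_test/D_test) / (AUC_ref/D_ref)
      = (1320/375) / (614.9/250)
      = 3.52 / 2.4596 = 1.4311 = 143.11%

F_rel = 143.1%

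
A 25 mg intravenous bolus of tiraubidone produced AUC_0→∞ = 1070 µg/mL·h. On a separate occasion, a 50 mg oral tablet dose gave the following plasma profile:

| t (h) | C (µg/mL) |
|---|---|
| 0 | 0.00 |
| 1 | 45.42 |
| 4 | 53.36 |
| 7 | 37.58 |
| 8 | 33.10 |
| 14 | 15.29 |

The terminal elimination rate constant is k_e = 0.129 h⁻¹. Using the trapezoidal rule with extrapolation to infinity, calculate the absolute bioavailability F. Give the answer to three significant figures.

Trapezoidal AUC_0→14 (oral tablet):
  [0→1]: (0.00+45.42)/2 × 1 = 22.71
  [1→4]: (45.42+53.36)/2 × 3 = 148.17
  [4→7]: (53.36+37.58)/2 × 3 = 136.41
  [7→8]: (37.58+33.10)/2 × 1 = 35.34
  [8→14]: (33.10+15.29)/2 × 6 = 145.17
  Sum = 487.8 µg/mL·h
Tail: C_last/k_e = 15.29/0.129 = 118.527
AUC_0→∞ (oral tablet) = 487.8 + 118.527 = 606.327 µg/mL·h
F = (AUC_ev/D_ev)/(AUC_iv/D_iv) = (606.327/50)/(1070/25) = 12.12654/42.8 = 0.2833

F = 0.283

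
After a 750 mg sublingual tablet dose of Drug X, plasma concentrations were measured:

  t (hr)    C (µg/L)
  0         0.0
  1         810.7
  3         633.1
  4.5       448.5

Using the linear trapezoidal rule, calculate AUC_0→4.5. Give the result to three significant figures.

AUC = 2660 µg/L·hr

Trapezoidal AUC_0→4.5:
  [0→1]: (0.0+810.7)/2 × 1 = 405.35
  [1→3]: (810.7+633.1)/2 × 2 = 1443.8
  [3→4.5]: (633.1+448.5)/2 × 1.5 = 811.2
  Sum = 2660.35 µg/L·hr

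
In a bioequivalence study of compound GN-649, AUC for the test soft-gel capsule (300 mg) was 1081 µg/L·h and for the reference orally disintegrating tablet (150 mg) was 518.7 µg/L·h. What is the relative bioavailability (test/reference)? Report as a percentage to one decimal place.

F_rel = 104.2%

F_rel = (AUC_test/D_test) / (AUC_ref/D_ref)
      = (1081/300) / (518.7/150)
      = 3.60333 / 3.458 = 1.0420 = 104.20%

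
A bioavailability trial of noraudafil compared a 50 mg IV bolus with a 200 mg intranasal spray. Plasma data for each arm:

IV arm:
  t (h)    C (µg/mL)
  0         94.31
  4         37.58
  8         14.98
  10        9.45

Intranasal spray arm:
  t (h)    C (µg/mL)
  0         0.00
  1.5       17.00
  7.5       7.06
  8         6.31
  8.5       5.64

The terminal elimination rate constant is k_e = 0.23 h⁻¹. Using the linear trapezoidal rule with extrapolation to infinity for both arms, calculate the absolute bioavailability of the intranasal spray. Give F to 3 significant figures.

F = 0.0666

Trapezoidal AUC_0→10 (IV):
  [0→4]: (94.31+37.58)/2 × 4 = 263.78
  [4→8]: (37.58+14.98)/2 × 4 = 105.12
  [8→10]: (14.98+9.45)/2 × 2 = 24.43
  Sum = 393.33 µg/mL·h
IV tail: 9.45/0.23 = 41.087; AUC_iv,0→∞ = 393.33 + 41.087 = 434.417 µg/mL·h
Trapezoidal AUC_0→8.5 (intranasal spray):
  [0→1.5]: (0.00+17.00)/2 × 1.5 = 12.75
  [1.5→7.5]: (17.00+7.06)/2 × 6 = 72.18
  [7.5→8]: (7.06+6.31)/2 × 0.5 = 3.3425
  [8→8.5]: (6.31+5.64)/2 × 0.5 = 2.9875
  Sum = 91.26 µg/mL·h
intranasal spray tail: 5.64/0.23 = 24.522; AUC_ev,0→∞ = 91.26 + 24.522 = 115.782 µg/mL·h
F = (AUC_ev/D_ev)/(AUC_iv/D_iv) = (115.782/200)/(434.417/50) = 0.57891/8.68834 = 0.0666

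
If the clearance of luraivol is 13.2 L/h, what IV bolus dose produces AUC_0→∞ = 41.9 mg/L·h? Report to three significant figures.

Dose_iv = CL × AUC_0→∞
     = 13.2 × 41.9 = 553.08 mg

Dose = 553 mg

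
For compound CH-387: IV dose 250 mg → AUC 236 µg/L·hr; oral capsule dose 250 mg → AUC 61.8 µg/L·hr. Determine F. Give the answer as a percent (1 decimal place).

F = (AUC_ev / D_ev) / (AUC_iv / D_iv)
  = (61.8/250) / (236/250)
  = 0.2472 / 0.944 = 0.2619
  = 26.19%

F = 26.2%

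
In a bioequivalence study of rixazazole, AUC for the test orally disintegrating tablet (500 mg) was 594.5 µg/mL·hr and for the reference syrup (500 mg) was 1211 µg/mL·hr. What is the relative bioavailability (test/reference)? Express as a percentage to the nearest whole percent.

F_rel = 49%

F_rel = (AUC_test/D_test) / (AUC_ref/D_ref)
      = (594.5/500) / (1211/500)
      = 1.189 / 2.422 = 0.4909 = 49.09%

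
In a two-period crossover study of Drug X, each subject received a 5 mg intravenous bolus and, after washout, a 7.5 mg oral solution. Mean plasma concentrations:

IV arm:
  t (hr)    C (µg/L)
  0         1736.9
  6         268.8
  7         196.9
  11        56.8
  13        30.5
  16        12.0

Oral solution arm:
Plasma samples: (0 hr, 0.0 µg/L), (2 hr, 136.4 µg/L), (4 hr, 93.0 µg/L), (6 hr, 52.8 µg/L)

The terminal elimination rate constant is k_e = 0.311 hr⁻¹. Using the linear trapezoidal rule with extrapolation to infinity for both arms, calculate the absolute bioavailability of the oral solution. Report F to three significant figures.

F = 0.0654

Trapezoidal AUC_0→16 (IV):
  [0→6]: (1736.9+268.8)/2 × 6 = 6017.1
  [6→7]: (268.8+196.9)/2 × 1 = 232.85
  [7→11]: (196.9+56.8)/2 × 4 = 507.4
  [11→13]: (56.8+30.5)/2 × 2 = 87.3
  [13→16]: (30.5+12.0)/2 × 3 = 63.75
  Sum = 6908.4 µg/L·hr
IV tail: 12.0/0.311 = 38.585; AUC_iv,0→∞ = 6908.4 + 38.585 = 6946.985 µg/L·hr
Trapezoidal AUC_0→6 (oral solution):
  [0→2]: (0.0+136.4)/2 × 2 = 136.4
  [2→4]: (136.4+93.0)/2 × 2 = 229.4
  [4→6]: (93.0+52.8)/2 × 2 = 145.8
  Sum = 511.6 µg/L·hr
oral solution tail: 52.8/0.311 = 169.775; AUC_ev,0→∞ = 511.6 + 169.775 = 681.375 µg/L·hr
F = (AUC_ev/D_ev)/(AUC_iv/D_iv) = (681.375/7.5)/(6946.985/5) = 90.85/1389.397 = 0.0654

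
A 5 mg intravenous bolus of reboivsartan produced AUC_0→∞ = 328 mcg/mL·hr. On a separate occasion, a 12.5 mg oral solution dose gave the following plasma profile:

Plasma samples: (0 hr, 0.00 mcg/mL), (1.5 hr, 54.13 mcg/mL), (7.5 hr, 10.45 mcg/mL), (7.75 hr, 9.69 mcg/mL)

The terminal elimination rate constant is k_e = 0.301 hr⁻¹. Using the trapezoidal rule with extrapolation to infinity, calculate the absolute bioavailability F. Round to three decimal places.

Trapezoidal AUC_0→7.75 (oral solution):
  [0→1.5]: (0.00+54.13)/2 × 1.5 = 40.5975
  [1.5→7.5]: (54.13+10.45)/2 × 6 = 193.74
  [7.5→7.75]: (10.45+9.69)/2 × 0.25 = 2.5175
  Sum = 236.855 mcg/mL·hr
Tail: C_last/k_e = 9.69/0.301 = 32.193
AUC_0→∞ (oral solution) = 236.855 + 32.193 = 269.048 mcg/mL·hr
F = (AUC_ev/D_ev)/(AUC_iv/D_iv) = (269.048/12.5)/(328/5) = 21.52384/65.6 = 0.3281

F = 0.328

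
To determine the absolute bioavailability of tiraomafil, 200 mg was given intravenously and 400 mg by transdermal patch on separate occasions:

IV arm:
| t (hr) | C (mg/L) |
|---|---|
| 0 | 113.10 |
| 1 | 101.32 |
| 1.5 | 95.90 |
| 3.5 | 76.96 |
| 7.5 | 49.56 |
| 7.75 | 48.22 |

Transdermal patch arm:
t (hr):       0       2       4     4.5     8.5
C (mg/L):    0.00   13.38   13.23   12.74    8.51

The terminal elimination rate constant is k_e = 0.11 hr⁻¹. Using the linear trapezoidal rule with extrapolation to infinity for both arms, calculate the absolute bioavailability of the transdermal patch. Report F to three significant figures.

Trapezoidal AUC_0→7.75 (IV):
  [0→1]: (113.10+101.32)/2 × 1 = 107.21
  [1→1.5]: (101.32+95.90)/2 × 0.5 = 49.305
  [1.5→3.5]: (95.90+76.96)/2 × 2 = 172.86
  [3.5→7.5]: (76.96+49.56)/2 × 4 = 253.04
  [7.5→7.75]: (49.56+48.22)/2 × 0.25 = 12.2225
  Sum = 594.6375 mg/L·hr
IV tail: 48.22/0.11 = 438.364; AUC_iv,0→∞ = 594.6375 + 438.364 = 1033.0015 mg/L·hr
Trapezoidal AUC_0→8.5 (transdermal patch):
  [0→2]: (0.00+13.38)/2 × 2 = 13.38
  [2→4]: (13.38+13.23)/2 × 2 = 26.61
  [4→4.5]: (13.23+12.74)/2 × 0.5 = 6.4925
  [4.5→8.5]: (12.74+8.51)/2 × 4 = 42.5
  Sum = 88.9825 mg/L·hr
transdermal patch tail: 8.51/0.11 = 77.364; AUC_ev,0→∞ = 88.9825 + 77.364 = 166.3465 mg/L·hr
F = (AUC_ev/D_ev)/(AUC_iv/D_iv) = (166.3465/400)/(1033.0015/200) = 0.41586625/5.1650075 = 0.0805

F = 0.0805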